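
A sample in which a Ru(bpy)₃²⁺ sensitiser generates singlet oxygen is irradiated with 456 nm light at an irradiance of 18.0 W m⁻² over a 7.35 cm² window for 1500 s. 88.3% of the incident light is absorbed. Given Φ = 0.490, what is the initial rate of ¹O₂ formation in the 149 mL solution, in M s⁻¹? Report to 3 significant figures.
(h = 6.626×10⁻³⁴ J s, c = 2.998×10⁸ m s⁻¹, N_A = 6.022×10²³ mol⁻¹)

1.46×10⁻⁷ M s⁻¹

Photon energy at 456 nm: hc/λ = (6.626×10⁻³⁴)(2.998×10⁸)/(456×10⁻⁹) = 4.356×10⁻¹⁹ J.
Energy delivered: (18.0 W m⁻²)(7.35×10⁻⁴ m²)(1500 s) = 19.85 J.
Photons incident: 19.85 / 4.356×10⁻¹⁹ = 4.557×10¹⁹, i.e. 4.557×10¹⁹/6.022×10²³ = 7.567×10⁻⁵ mol.
Photons absorbed: 0.883 × 7.567×10⁻⁵ = 6.682×10⁻⁵ mol.
Product formed: 0.490 × 6.682×10⁻⁵ = 3.274×10⁻⁵ mol.
Rate: 3.274×10⁻⁵ mol / (1500 s × 0.149 L) = 1.46×10⁻⁷ M s⁻¹.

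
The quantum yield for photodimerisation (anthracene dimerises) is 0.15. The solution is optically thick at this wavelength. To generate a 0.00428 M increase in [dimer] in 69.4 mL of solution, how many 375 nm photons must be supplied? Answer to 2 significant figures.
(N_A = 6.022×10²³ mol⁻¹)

1.2×10²¹ photons

Product: (0.00428 M)(0.0694 L) = 2.970×10⁻⁴ mol.
Photons that must be absorbed: 2.970×10⁻⁴ / 0.15 = 0.001980 mol.
Photon count: 0.001980 × 6.022×10²³ = 1.2×10²¹.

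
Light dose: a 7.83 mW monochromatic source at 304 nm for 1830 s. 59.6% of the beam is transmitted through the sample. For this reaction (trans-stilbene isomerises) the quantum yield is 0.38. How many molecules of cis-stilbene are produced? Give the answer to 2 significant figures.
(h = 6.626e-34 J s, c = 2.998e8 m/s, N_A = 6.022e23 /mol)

3.4e18 molecules

Photon energy at 304 nm: hc/λ = (6.626e-34)(2.998e8)/(304e-9) = 6.534e-19 J.
Energy delivered: (7.83 mW)(1830 s) = 14.33 J.
Photons incident: 14.33 / 6.534e-19 = 2.193e19, i.e. 2.193e19/6.022e23 = 3.642e-5 mol.
Fraction absorbed: 1 − 59.6/100 = 0.4040.
Photons absorbed: 0.4040 × 3.642e-5 = 1.471e-5 mol.
Product: Φ × n_abs = 0.38 × 1.471e-5 = 5.590e-6 mol.
As a count: 5.590e-6 × 6.022e23 = 3.4e18.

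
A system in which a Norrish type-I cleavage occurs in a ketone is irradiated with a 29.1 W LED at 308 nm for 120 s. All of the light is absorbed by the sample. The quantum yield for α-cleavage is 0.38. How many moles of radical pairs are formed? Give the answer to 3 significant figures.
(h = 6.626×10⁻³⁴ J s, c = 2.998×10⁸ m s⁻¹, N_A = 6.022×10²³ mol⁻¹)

Photon energy at 308 nm: hc/λ = (6.626×10⁻³⁴)(2.998×10⁸)/(308×10⁻⁹) = 6.450×10⁻¹⁹ J.
Energy delivered: (29.1 W)(120 s) = 3492 J.
Photons incident: 3492 / 6.450×10⁻¹⁹ = 5.414×10²¹, i.e. 5.414×10²¹/6.022×10²³ = 0.008990 mol.
Product: Φ × n_abs = 0.38 × 0.008990 = 0.003416 mol.

0.00342 mol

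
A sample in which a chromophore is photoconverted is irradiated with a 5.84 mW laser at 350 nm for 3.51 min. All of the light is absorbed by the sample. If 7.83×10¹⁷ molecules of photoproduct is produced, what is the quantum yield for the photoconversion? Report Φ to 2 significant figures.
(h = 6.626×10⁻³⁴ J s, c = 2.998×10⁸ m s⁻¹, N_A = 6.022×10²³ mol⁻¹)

Φ = 0.36

Product: 7.83×10¹⁷ / 6.022×10²³ = 1.300×10⁻⁶ mol.
Photon energy at 350 nm: hc/λ = (6.626×10⁻³⁴)(2.998×10⁸)/(350×10⁻⁹) = 5.676×10⁻¹⁹ J.
Energy delivered: (5.84 mW)(210.6 s) = 1.230 J.
Photons incident: 1.230 / 5.676×10⁻¹⁹ = 2.167×10¹⁸, i.e. 2.167×10¹⁸/6.022×10²³ = 3.598×10⁻⁶ mol.
Φ = 1.300×10⁻⁶ mol / 3.598×10⁻⁶ mol photons = 0.36.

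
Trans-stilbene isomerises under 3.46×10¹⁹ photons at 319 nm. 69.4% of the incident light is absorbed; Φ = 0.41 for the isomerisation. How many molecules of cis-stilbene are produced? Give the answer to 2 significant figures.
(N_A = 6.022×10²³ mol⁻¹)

Moles of photons: 3.46×10¹⁹ / 6.022×10²³ = 5.746×10⁻⁵ mol.
Photons absorbed: 0.694 × 5.746×10⁻⁵ = 3.988×10⁻⁵ mol.
Product: Φ × n_abs = 0.41 × 3.988×10⁻⁵ = 1.635×10⁻⁵ mol.
As a count: 1.635×10⁻⁵ × 6.022×10²³ = 9.8×10¹⁸.

9.8×10¹⁸ molecules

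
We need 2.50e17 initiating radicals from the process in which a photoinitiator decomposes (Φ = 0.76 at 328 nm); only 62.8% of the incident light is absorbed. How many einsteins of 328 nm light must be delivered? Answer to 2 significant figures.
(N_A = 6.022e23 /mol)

8.7e-7 einstein

Product: 2.50e17 / 6.022e23 = 4.151e-7 mol.
Photons that must be absorbed: 4.151e-7 / 0.76 = 5.462e-7 mol.
Incident photons needed: 5.462e-7 / 0.628 = 8.697e-7 mol.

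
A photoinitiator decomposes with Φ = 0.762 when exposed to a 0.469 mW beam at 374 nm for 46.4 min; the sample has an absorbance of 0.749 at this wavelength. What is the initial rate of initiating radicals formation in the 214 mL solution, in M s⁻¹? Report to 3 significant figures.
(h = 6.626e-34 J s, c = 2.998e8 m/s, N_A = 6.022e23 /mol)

4.29e-9 M s⁻¹

Photon energy at 374 nm: hc/λ = (6.626e-34)(2.998e8)/(374e-9) = 5.311e-19 J.
Energy delivered: (0.469 mW)(2784 s) = 1.306 J.
Photons incident: 1.306 / 5.311e-19 = 2.459e18, i.e. 2.459e18/6.022e23 = 4.083e-6 mol.
Fraction absorbed: 1 − 10^(−0.749) = 0.8218.
Photons absorbed: 0.8218 × 4.083e-6 = 3.355e-6 mol.
Product formed: 0.762 × 3.355e-6 = 2.557e-6 mol.
Rate: 2.557e-6 mol / (2784 s × 0.214 L) = 4.29e-9 M s⁻¹.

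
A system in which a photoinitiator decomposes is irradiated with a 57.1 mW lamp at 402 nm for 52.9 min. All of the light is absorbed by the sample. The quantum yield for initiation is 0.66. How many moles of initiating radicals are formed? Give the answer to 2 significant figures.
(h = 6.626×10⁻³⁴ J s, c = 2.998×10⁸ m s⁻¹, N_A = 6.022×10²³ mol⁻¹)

4.0×10⁻⁴ mol

Photon energy at 402 nm: hc/λ = (6.626×10⁻³⁴)(2.998×10⁸)/(402×10⁻⁹) = 4.941×10⁻¹⁹ J.
Energy delivered: (57.1 mW)(3174 s) = 181.2 J.
Photons incident: 181.2 / 4.941×10⁻¹⁹ = 3.667×10²⁰, i.e. 3.667×10²⁰/6.022×10²³ = 6.089×10⁻⁴ mol.
Product: Φ × n_abs = 0.66 × 6.089×10⁻⁴ = 4.019×10⁻⁴ mol.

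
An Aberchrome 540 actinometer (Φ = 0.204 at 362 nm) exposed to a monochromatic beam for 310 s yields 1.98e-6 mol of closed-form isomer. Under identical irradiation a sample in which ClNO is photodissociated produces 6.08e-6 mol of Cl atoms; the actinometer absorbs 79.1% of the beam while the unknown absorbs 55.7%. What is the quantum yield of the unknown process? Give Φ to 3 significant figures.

Photons absorbed by the actinometer: 1.98e-6 / 0.204 = 9.706e-6 mol.
Incident flux: 9.706e-6 / 0.791 = 1.227e-5 einstein.
Absorbed by unknown: 0.557 × 1.227e-5 = 6.834e-6 mol.
Φ(unknown) = 6.08e-6 / 6.834e-6 = 0.890.

Φ = 0.890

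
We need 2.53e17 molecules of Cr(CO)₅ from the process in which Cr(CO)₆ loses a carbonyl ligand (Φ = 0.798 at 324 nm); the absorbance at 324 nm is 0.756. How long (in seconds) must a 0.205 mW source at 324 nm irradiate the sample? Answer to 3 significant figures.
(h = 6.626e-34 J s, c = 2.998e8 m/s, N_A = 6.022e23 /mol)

Product: 2.53e17 / 6.022e23 = 4.201e-7 mol.
Photons that must be absorbed: 4.201e-7 / 0.798 = 5.264e-7 mol.
Fraction absorbed: 1 − 10^(−0.756) = 0.8246.
Incident photons needed: 5.264e-7 / 0.8246 = 6.384e-7 mol.
Photon energy: hc/λ = 6.131e-19 J; per mole, 3.692e5 J mol⁻¹.
Energy required: 6.384e-7 × 3.692e5 = 0.2357 J.
Time: 0.2357 J / 0.000205 W = 1150 s.

t ≈ 1150 s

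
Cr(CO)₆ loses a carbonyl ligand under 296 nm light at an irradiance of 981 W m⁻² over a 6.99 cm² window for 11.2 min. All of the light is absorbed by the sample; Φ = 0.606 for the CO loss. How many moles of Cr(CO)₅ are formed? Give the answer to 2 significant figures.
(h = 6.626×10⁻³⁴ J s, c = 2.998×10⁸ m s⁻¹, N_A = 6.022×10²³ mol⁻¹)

6.9×10⁻⁴ mol

Photon energy at 296 nm: hc/λ = (6.626×10⁻³⁴)(2.998×10⁸)/(296×10⁻⁹) = 6.711×10⁻¹⁹ J.
Energy delivered: (981 W m⁻²)(6.99×10⁻⁴ m²)(672 s) = 460.8 J.
Photons incident: 460.8 / 6.711×10⁻¹⁹ = 6.866×10²⁰, i.e. 6.866×10²⁰/6.022×10²³ = 0.001140 mol.
Product: Φ × n_abs = 0.606 × 0.001140 = 6.908×10⁻⁴ mol.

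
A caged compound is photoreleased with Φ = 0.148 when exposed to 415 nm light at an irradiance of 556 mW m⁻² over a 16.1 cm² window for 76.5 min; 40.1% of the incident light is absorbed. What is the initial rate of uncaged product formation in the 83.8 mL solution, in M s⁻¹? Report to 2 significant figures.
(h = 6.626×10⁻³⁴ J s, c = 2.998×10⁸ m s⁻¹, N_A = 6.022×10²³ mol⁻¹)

Photon energy at 415 nm: hc/λ = (6.626×10⁻³⁴)(2.998×10⁸)/(415×10⁻⁹) = 4.787×10⁻¹⁹ J.
Energy delivered: (556 mW m⁻²)(16.1×10⁻⁴ m²)(4590 s) = 4.109 J.
Photons incident: 4.109 / 4.787×10⁻¹⁹ = 8.584×10¹⁸, i.e. 8.584×10¹⁸/6.022×10²³ = 1.425×10⁻⁵ mol.
Photons absorbed: 0.401 × 1.425×10⁻⁵ = 5.714×10⁻⁶ mol.
Product formed: 0.148 × 5.714×10⁻⁶ = 8.457×10⁻⁷ mol.
Rate: 8.457×10⁻⁷ mol / (4590 s × 0.0838 L) = 2.2×10⁻⁹ M s⁻¹.

2.2×10⁻⁹ M s⁻¹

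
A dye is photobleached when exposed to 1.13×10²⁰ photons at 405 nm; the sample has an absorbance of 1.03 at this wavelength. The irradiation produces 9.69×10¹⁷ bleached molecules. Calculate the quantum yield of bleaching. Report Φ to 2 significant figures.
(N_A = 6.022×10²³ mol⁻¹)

Product: 9.69×10¹⁷ / 6.022×10²³ = 1.609×10⁻⁶ mol.
Moles of photons: 1.13×10²⁰ / 6.022×10²³ = 1.876×10⁻⁴ mol.
Fraction absorbed: 1 − 10^(−1.03) = 0.9067.
Photons absorbed: 0.9067 × 1.876×10⁻⁴ = 1.701×10⁻⁴ mol.
Φ = 1.609×10⁻⁶ mol / 1.701×10⁻⁴ mol photons = 0.0095.

Φ = 0.0095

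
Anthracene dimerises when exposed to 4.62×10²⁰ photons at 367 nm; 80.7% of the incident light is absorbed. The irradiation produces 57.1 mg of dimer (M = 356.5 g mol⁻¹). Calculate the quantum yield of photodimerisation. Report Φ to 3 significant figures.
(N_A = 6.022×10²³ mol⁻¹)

Φ = 0.259

Product: 57.1 mg / 356.5 g mol⁻¹ = 1.602×10⁻⁴ mol.
Moles of photons: 4.62×10²⁰ / 6.022×10²³ = 7.672×10⁻⁴ mol.
Photons absorbed: 0.807 × 7.672×10⁻⁴ = 6.191×10⁻⁴ mol.
Φ = 1.602×10⁻⁴ mol / 6.191×10⁻⁴ mol photons = 0.259.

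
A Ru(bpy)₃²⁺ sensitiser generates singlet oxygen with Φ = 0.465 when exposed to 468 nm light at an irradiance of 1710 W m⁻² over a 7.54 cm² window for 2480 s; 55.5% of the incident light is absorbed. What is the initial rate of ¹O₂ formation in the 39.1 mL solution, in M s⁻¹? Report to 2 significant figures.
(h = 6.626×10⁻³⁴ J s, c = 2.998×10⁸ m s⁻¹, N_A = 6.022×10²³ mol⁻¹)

3.3×10⁻⁵ M s⁻¹

Photon energy at 468 nm: hc/λ = (6.626×10⁻³⁴)(2.998×10⁸)/(468×10⁻⁹) = 4.245×10⁻¹⁹ J.
Energy delivered: (1710 W m⁻²)(7.54×10⁻⁴ m²)(2480 s) = 3198 J.
Photons incident: 3198 / 4.245×10⁻¹⁹ = 7.534×10²¹, i.e. 7.534×10²¹/6.022×10²³ = 0.01251 mol.
Photons absorbed: 0.555 × 0.01251 = 0.006943 mol.
Product formed: 0.465 × 0.006943 = 0.003228 mol.
Rate: 0.003228 mol / (2480 s × 0.0391 L) = 3.3×10⁻⁵ M s⁻¹.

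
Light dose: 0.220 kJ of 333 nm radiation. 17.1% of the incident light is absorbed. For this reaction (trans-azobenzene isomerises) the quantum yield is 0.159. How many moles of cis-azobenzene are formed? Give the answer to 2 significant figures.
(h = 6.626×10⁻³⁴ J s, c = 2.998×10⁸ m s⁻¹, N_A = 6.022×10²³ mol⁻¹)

Photon energy at 333 nm: hc/λ = (6.626×10⁻³⁴)(2.998×10⁸)/(333×10⁻⁹) = 5.965×10⁻¹⁹ J.
Incident energy: 0.220 kJ = 220 J.
Photons incident: 220 / 5.965×10⁻¹⁹ = 3.688×10²⁰, i.e. 3.688×10²⁰/6.022×10²³ = 6.124×10⁻⁴ mol.
Photons absorbed: 0.171 × 6.124×10⁻⁴ = 1.047×10⁻⁴ mol.
Product: Φ × n_abs = 0.159 × 1.047×10⁻⁴ = 1.665×10⁻⁵ mol.

1.7×10⁻⁵ mol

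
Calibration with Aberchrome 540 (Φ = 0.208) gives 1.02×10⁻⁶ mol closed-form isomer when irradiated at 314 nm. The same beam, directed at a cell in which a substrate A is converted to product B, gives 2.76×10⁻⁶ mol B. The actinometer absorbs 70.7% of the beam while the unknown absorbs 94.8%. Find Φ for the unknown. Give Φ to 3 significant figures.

Φ = 0.420

Photons absorbed by the actinometer: 1.02×10⁻⁶ / 0.208 = 4.904×10⁻⁶ mol.
Incident flux: 4.904×10⁻⁶ / 0.707 = 6.936×10⁻⁶ einstein.
Absorbed by unknown: 0.948 × 6.936×10⁻⁶ = 6.575×10⁻⁶ mol.
Φ(unknown) = 2.76×10⁻⁶ / 6.575×10⁻⁶ = 0.420.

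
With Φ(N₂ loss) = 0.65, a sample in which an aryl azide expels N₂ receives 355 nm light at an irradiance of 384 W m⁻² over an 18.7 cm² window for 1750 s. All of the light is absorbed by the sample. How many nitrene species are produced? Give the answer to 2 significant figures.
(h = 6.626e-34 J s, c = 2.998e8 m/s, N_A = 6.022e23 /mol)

Photon energy at 355 nm: hc/λ = (6.626e-34)(2.998e8)/(355e-9) = 5.596e-19 J.
Energy delivered: (384 W m⁻²)(18.7e-4 m²)(1750 s) = 1257 J.
Photons incident: 1257 / 5.596e-19 = 2.246e21, i.e. 2.246e21/6.022e23 = 0.003730 mol.
Product: Φ × n_abs = 0.65 × 0.003730 = 0.002425 mol.
As a count: 0.002425 × 6.022e23 = 1.5e21.

1.5e21 species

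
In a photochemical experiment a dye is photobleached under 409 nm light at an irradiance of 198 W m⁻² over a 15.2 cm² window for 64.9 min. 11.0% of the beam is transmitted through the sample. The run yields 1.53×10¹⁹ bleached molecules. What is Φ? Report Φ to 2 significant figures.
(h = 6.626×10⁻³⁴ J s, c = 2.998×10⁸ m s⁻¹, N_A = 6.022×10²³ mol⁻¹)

Φ = 0.0071

Product: 1.53×10¹⁹ / 6.022×10²³ = 2.541×10⁻⁵ mol.
Photon energy at 409 nm: hc/λ = (6.626×10⁻³⁴)(2.998×10⁸)/(409×10⁻⁹) = 4.857×10⁻¹⁹ J.
Energy delivered: (198 W m⁻²)(15.2×10⁻⁴ m²)(3894 s) = 1172 J.
Photons incident: 1172 / 4.857×10⁻¹⁹ = 2.413×10²¹, i.e. 2.413×10²¹/6.022×10²³ = 0.004007 mol.
Fraction absorbed: 1 − 11.0/100 = 0.8900.
Photons absorbed: 0.8900 × 0.004007 = 0.003566 mol.
Φ = 2.541×10⁻⁵ mol / 0.003566 mol photons = 0.0071.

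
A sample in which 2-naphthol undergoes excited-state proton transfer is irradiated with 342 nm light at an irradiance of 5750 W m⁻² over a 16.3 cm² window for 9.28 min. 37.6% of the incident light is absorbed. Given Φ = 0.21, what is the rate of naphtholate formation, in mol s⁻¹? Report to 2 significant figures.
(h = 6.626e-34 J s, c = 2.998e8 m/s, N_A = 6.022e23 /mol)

Photon energy at 342 nm: hc/λ = (6.626e-34)(2.998e8)/(342e-9) = 5.808e-19 J.
Energy delivered: (5750 W m⁻²)(16.3e-4 m²)(556.8 s) = 5219 J.
Photons incident: 5219 / 5.808e-19 = 8.986e21, i.e. 8.986e21/6.022e23 = 0.01492 mol.
Photons absorbed: 0.376 × 0.01492 = 0.005610 mol.
Product formed: 0.21 × 0.005610 = 0.001178 mol.
Rate: 0.001178 / 556.8 s = 2.1e-6 mol s⁻¹.

2.1e-6 mol s⁻¹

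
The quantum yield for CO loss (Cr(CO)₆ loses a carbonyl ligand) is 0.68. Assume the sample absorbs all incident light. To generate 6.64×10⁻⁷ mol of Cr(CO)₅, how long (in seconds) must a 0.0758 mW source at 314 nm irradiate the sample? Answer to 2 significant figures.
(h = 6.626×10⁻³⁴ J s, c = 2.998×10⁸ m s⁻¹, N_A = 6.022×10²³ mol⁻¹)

t ≈ 4900 s

Photons that must be absorbed: 6.64×10⁻⁷ / 0.68 = 9.765×10⁻⁷ mol.
Photon energy: hc/λ = 6.326×10⁻¹⁹ J; per mole, 3.810×10⁵ J mol⁻¹.
Energy required: 9.765×10⁻⁷ × 3.810×10⁵ = 0.3720 J.
Time: 0.3720 J / 7.58e-05 W = 4900 s.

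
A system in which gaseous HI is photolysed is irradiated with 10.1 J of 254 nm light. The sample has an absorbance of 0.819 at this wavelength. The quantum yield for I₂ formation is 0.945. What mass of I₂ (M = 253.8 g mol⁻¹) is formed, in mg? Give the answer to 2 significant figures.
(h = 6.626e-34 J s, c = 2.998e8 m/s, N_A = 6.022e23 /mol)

4.4 mg

Photon energy at 254 nm: hc/λ = (6.626e-34)(2.998e8)/(254e-9) = 7.821e-19 J.
Photons incident: 10.1 / 7.821e-19 = 1.291e19, i.e. 1.291e19/6.022e23 = 2.144e-5 mol.
Fraction absorbed: 1 − 10^(−0.819) = 0.8483.
Photons absorbed: 0.8483 × 2.144e-5 = 1.819e-5 mol.
Product: Φ × n_abs = 0.945 × 1.819e-5 = 1.719e-5 mol.
Mass: 1.719e-5 × 253.8 = 0.004363 g = 4.4 mg.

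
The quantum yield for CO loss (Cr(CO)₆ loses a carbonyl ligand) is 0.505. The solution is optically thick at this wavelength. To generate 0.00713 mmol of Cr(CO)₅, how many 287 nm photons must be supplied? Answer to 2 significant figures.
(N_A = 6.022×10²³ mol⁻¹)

Product: 0.00713 mmol = 7.13×10⁻⁶ mol.
Photons that must be absorbed: 7.13×10⁻⁶ / 0.505 = 1.412×10⁻⁵ mol.
Photon count: 1.412×10⁻⁵ × 6.022×10²³ = 8.5×10¹⁸.

8.5×10¹⁸ photons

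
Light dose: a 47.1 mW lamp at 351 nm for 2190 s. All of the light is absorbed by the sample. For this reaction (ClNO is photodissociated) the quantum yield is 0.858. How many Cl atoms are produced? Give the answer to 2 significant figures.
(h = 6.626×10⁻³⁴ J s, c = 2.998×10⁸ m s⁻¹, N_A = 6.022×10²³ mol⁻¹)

1.6×10²⁰ atoms

Photon energy at 351 nm: hc/λ = (6.626×10⁻³⁴)(2.998×10⁸)/(351×10⁻⁹) = 5.659×10⁻¹⁹ J.
Energy delivered: (47.1 mW)(2190 s) = 103.1 J.
Photons incident: 103.1 / 5.659×10⁻¹⁹ = 1.822×10²⁰, i.e. 1.822×10²⁰/6.022×10²³ = 3.026×10⁻⁴ mol.
Product: Φ × n_abs = 0.858 × 3.026×10⁻⁴ = 2.596×10⁻⁴ mol.
As a count: 2.596×10⁻⁴ × 6.022×10²³ = 1.6×10²⁰.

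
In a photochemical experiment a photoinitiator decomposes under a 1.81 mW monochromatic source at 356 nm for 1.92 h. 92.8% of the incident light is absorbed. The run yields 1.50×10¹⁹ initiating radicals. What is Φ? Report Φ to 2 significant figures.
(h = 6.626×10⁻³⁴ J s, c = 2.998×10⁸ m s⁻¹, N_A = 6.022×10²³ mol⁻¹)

Product: 1.50×10¹⁹ / 6.022×10²³ = 2.491×10⁻⁵ mol.
Photon energy at 356 nm: hc/λ = (6.626×10⁻³⁴)(2.998×10⁸)/(356×10⁻⁹) = 5.580×10⁻¹⁹ J.
Energy delivered: (1.81 mW)(6912 s) = 12.51 J.
Photons incident: 12.51 / 5.580×10⁻¹⁹ = 2.242×10¹⁹, i.e. 2.242×10¹⁹/6.022×10²³ = 3.723×10⁻⁵ mol.
Photons absorbed: 0.928 × 3.723×10⁻⁵ = 3.455×10⁻⁵ mol.
Φ = 2.491×10⁻⁵ mol / 3.455×10⁻⁵ mol photons = 0.72.

Φ = 0.72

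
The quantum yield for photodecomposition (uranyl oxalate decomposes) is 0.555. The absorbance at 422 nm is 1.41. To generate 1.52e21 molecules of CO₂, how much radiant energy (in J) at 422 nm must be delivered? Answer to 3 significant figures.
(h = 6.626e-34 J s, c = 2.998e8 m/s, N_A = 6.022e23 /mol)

1340 J

Product: 1.52e21 / 6.022e23 = 0.002524 mol.
Photons that must be absorbed: 0.002524 / 0.555 = 0.004548 mol.
Fraction absorbed: 1 − 10^(−1.41) = 0.9611.
Incident photons needed: 0.004548 / 0.9611 = 0.004732 mol.
Photon energy: hc/λ = 4.707e-19 J; per mole, 2.835e5 J mol⁻¹.
Energy required: 0.004732 × 2.835e5 = 1340 J.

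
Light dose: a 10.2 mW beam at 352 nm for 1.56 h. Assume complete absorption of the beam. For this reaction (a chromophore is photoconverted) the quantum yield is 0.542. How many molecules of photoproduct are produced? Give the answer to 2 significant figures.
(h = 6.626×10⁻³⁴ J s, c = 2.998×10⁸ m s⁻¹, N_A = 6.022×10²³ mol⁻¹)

5.5×10¹⁹ molecules

Photon energy at 352 nm: hc/λ = (6.626×10⁻³⁴)(2.998×10⁸)/(352×10⁻⁹) = 5.643×10⁻¹⁹ J.
Energy delivered: (10.2 mW)(5616 s) = 57.28 J.
Photons incident: 57.28 / 5.643×10⁻¹⁹ = 1.015×10²⁰, i.e. 1.015×10²⁰/6.022×10²³ = 1.685×10⁻⁴ mol.
Product: Φ × n_abs = 0.542 × 1.685×10⁻⁴ = 9.133×10⁻⁵ mol.
As a count: 9.133×10⁻⁵ × 6.022×10²³ = 5.5×10¹⁹.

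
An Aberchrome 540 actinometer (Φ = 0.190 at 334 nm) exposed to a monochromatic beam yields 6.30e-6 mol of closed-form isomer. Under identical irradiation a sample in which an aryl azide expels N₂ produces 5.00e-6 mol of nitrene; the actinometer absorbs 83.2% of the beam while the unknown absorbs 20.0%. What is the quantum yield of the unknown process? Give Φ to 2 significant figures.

Φ = 0.63

Photons absorbed by the actinometer: 6.30e-6 / 0.190 = 3.316e-5 mol.
Incident flux: 3.316e-5 / 0.832 = 3.986e-5 einstein.
Absorbed by unknown: 0.200 × 3.986e-5 = 7.972e-6 mol.
Φ(unknown) = 5.00e-6 / 7.972e-6 = 0.63.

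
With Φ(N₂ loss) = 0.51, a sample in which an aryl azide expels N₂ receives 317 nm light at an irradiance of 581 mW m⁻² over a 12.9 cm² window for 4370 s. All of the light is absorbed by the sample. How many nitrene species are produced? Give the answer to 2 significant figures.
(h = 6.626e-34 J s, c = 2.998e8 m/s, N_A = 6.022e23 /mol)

2.7e18 species

Photon energy at 317 nm: hc/λ = (6.626e-34)(2.998e8)/(317e-9) = 6.266e-19 J.
Energy delivered: (581 mW m⁻²)(12.9e-4 m²)(4370 s) = 3.275 J.
Photons incident: 3.275 / 6.266e-19 = 5.227e18, i.e. 5.227e18/6.022e23 = 8.680e-6 mol.
Product: Φ × n_abs = 0.51 × 8.680e-6 = 4.427e-6 mol.
As a count: 4.427e-6 × 6.022e23 = 2.7e18.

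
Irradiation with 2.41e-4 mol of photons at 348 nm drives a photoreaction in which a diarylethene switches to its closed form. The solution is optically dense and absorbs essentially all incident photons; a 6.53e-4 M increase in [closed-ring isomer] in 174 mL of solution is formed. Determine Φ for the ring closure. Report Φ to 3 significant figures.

Product: (6.53e-4 M)(0.174 L) = 1.136e-4 mol.
Φ = 1.136e-4 mol / 2.41e-4 mol photons = 0.471.

Φ = 0.471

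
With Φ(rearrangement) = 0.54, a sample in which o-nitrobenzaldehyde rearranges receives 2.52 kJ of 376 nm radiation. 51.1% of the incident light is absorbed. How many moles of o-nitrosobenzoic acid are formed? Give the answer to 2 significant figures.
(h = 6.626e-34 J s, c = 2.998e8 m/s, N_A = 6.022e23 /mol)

Photon energy at 376 nm: hc/λ = (6.626e-34)(2.998e8)/(376e-9) = 5.283e-19 J.
Incident energy: 2.52 kJ = 2520 J.
Photons incident: 2520 / 5.283e-19 = 4.770e21, i.e. 4.770e21/6.022e23 = 0.007921 mol.
Photons absorbed: 0.511 × 0.007921 = 0.004048 mol.
Product: Φ × n_abs = 0.54 × 0.004048 = 0.002186 mol.

0.0022 mol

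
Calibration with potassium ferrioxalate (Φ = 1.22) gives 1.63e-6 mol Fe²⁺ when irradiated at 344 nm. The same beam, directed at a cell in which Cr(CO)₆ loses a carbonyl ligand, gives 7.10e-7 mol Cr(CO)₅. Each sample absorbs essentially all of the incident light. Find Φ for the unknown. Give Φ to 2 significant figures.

Φ = 0.53

Photons absorbed by the actinometer: 1.63e-6 / 1.22 = 1.336e-6 mol.
Φ(unknown) = 7.10e-7 / 1.336e-6 = 0.53.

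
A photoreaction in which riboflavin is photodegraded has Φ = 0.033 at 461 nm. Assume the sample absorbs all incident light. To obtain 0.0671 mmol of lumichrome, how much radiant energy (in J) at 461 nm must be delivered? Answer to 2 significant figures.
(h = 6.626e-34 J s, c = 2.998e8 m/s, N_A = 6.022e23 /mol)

Product: 0.0671 mmol = 6.71e-5 mol.
Photons that must be absorbed: 6.71e-5 / 0.033 = 0.002033 mol.
Photon energy: hc/λ = 4.309e-19 J; per mole, 2.595e5 J mol⁻¹.
Energy required: 0.002033 × 2.595e5 = 530 J.

530 J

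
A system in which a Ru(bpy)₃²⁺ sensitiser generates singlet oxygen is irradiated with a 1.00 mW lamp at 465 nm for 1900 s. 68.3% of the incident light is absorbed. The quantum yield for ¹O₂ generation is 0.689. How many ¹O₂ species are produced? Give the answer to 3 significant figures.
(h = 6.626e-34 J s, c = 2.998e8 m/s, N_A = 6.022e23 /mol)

2.09e18 species

Photon energy at 465 nm: hc/λ = (6.626e-34)(2.998e8)/(465e-9) = 4.272e-19 J.
Energy delivered: (1.00 mW)(1900 s) = 1.900 J.
Photons incident: 1.900 / 4.272e-19 = 4.448e18, i.e. 4.448e18/6.022e23 = 7.386e-6 mol.
Photons absorbed: 0.683 × 7.386e-6 = 5.045e-6 mol.
Product: Φ × n_abs = 0.689 × 5.045e-6 = 3.476e-6 mol.
As a count: 3.476e-6 × 6.022e23 = 2.09e18.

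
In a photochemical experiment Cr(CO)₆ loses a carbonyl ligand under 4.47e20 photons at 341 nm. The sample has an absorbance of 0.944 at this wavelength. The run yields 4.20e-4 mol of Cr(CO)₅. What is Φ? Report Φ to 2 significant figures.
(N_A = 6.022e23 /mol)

Moles of photons: 4.47e20 / 6.022e23 = 7.423e-4 mol.
Fraction absorbed: 1 − 10^(−0.944) = 0.8862.
Photons absorbed: 0.8862 × 7.423e-4 = 6.578e-4 mol.
Φ = 4.20e-4 mol / 6.578e-4 mol photons = 0.64.

Φ = 0.64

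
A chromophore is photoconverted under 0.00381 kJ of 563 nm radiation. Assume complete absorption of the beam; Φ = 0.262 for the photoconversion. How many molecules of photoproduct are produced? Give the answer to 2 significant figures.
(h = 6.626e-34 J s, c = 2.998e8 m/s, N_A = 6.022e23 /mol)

2.8e18 molecules

Photon energy at 563 nm: hc/λ = (6.626e-34)(2.998e8)/(563e-9) = 3.528e-19 J.
Incident energy: 0.00381 kJ = 3.81 J.
Photons incident: 3.81 / 3.528e-19 = 1.080e19, i.e. 1.080e19/6.022e23 = 1.793e-5 mol.
Product: Φ × n_abs = 0.262 × 1.793e-5 = 4.698e-6 mol.
As a count: 4.698e-6 × 6.022e23 = 2.8e18.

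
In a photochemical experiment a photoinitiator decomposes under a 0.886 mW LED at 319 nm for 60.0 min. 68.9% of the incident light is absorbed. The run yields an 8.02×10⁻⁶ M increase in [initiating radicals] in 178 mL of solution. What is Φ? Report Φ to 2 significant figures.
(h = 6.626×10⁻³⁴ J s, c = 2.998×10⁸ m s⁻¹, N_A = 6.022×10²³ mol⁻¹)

Φ = 0.24

Product: (8.02×10⁻⁶ M)(0.178 L) = 1.428×10⁻⁶ mol.
Photon energy at 319 nm: hc/λ = (6.626×10⁻³⁴)(2.998×10⁸)/(319×10⁻⁹) = 6.227×10⁻¹⁹ J.
Energy delivered: (0.886 mW)(3600 s) = 3.190 J.
Photons incident: 3.190 / 6.227×10⁻¹⁹ = 5.123×10¹⁸, i.e. 5.123×10¹⁸/6.022×10²³ = 8.507×10⁻⁶ mol.
Photons absorbed: 0.689 × 8.507×10⁻⁶ = 5.861×10⁻⁶ mol.
Φ = 1.428×10⁻⁶ mol / 5.861×10⁻⁶ mol photons = 0.24.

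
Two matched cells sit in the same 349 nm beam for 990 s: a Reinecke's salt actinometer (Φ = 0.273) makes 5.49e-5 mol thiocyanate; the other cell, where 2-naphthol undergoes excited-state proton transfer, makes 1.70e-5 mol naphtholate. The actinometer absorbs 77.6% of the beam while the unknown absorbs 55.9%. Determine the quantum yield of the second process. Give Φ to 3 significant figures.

Φ = 0.117

Photons absorbed by the actinometer: 5.49e-5 / 0.273 = 2.011e-4 mol.
Incident flux: 2.011e-4 / 0.776 = 2.591e-4 einstein.
Absorbed by unknown: 0.559 × 2.591e-4 = 1.448e-4 mol.
Φ(unknown) = 1.70e-5 / 1.448e-4 = 0.117.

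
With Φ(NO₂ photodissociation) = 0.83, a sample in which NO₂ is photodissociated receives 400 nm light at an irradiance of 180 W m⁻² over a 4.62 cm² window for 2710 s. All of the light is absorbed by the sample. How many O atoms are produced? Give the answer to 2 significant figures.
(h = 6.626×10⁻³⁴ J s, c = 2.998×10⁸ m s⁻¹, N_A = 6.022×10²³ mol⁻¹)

3.8×10²⁰ atoms

Photon energy at 400 nm: hc/λ = (6.626×10⁻³⁴)(2.998×10⁸)/(400×10⁻⁹) = 4.966×10⁻¹⁹ J.
Energy delivered: (180 W m⁻²)(4.62×10⁻⁴ m²)(2710 s) = 225.4 J.
Photons incident: 225.4 / 4.966×10⁻¹⁹ = 4.539×10²⁰, i.e. 4.539×10²⁰/6.022×10²³ = 7.537×10⁻⁴ mol.
Product: Φ × n_abs = 0.83 × 7.537×10⁻⁴ = 6.256×10⁻⁴ mol.
As a count: 6.256×10⁻⁴ × 6.022×10²³ = 3.8×10²⁰.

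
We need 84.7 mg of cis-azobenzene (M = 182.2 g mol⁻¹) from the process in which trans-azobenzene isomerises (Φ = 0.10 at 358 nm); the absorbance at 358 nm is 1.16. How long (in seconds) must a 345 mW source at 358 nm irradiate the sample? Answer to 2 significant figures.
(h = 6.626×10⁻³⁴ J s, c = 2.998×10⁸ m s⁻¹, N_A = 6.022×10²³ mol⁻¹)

Product: 84.7 mg / 182.2 g mol⁻¹ = 4.649×10⁻⁴ mol.
Photons that must be absorbed: 4.649×10⁻⁴ / 0.10 = 0.004649 mol.
Fraction absorbed: 1 − 10^(−1.16) = 0.9308.
Incident photons needed: 0.004649 / 0.9308 = 0.004995 mol.
Photon energy: hc/λ = 5.549×10⁻¹⁹ J; per mole, 3.342×10⁵ J mol⁻¹.
Energy required: 0.004995 × 3.342×10⁵ = 1669 J.
Time: 1669 J / 0.345 W = 4800 s.

t ≈ 4800 s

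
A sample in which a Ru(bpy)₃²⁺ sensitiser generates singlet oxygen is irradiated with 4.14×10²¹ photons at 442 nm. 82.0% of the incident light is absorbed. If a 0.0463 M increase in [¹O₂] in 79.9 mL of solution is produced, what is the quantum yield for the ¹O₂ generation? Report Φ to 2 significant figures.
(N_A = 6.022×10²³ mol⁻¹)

Product: (0.0463 M)(0.0799 L) = 0.003699 mol.
Moles of photons: 4.14×10²¹ / 6.022×10²³ = 0.006875 mol.
Photons absorbed: 0.820 × 0.006875 = 0.005637 mol.
Φ = 0.003699 mol / 0.005637 mol photons = 0.66.

Φ = 0.66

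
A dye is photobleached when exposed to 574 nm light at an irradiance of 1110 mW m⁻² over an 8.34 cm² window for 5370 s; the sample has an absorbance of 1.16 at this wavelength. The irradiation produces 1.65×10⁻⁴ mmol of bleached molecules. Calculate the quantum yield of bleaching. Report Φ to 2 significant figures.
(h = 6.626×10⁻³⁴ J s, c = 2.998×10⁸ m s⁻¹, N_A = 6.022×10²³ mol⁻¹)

Φ = 0.0074

Product: 1.65×10⁻⁴ mmol = 1.65×10⁻⁷ mol.
Photon energy at 574 nm: hc/λ = (6.626×10⁻³⁴)(2.998×10⁸)/(574×10⁻⁹) = 3.461×10⁻¹⁹ J.
Energy delivered: (1110 mW m⁻²)(8.34×10⁻⁴ m²)(5370 s) = 4.971 J.
Photons incident: 4.971 / 3.461×10⁻¹⁹ = 1.436×10¹⁹, i.e. 1.436×10¹⁹/6.022×10²³ = 2.385×10⁻⁵ mol.
Fraction absorbed: 1 − 10^(−1.16) = 0.9308.
Photons absorbed: 0.9308 × 2.385×10⁻⁵ = 2.220×10⁻⁵ mol.
Φ = 1.65×10⁻⁷ mol / 2.220×10⁻⁵ mol photons = 0.0074.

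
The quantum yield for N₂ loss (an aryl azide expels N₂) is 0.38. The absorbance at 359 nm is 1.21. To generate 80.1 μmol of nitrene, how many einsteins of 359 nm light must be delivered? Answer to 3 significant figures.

2.25×10⁻⁴ einstein

Product: 80.1 μmol = 8.01×10⁻⁵ mol.
Photons that must be absorbed: 8.01×10⁻⁵ / 0.38 = 2.108×10⁻⁴ mol.
Fraction absorbed: 1 − 10^(−1.21) = 0.9383.
Incident photons needed: 2.108×10⁻⁴ / 0.9383 = 2.247×10⁻⁴ mol.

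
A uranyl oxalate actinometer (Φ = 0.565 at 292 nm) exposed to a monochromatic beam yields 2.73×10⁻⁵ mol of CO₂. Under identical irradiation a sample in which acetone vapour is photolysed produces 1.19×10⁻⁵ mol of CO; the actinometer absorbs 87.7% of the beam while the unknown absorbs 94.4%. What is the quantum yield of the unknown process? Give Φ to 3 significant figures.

Photons absorbed by the actinometer: 2.73×10⁻⁵ / 0.565 = 4.832×10⁻⁵ mol.
Incident flux: 4.832×10⁻⁵ / 0.877 = 5.510×10⁻⁵ einstein.
Absorbed by unknown: 0.944 × 5.510×10⁻⁵ = 5.201×10⁻⁵ mol.
Φ(unknown) = 1.19×10⁻⁵ / 5.201×10⁻⁵ = 0.229.

Φ = 0.229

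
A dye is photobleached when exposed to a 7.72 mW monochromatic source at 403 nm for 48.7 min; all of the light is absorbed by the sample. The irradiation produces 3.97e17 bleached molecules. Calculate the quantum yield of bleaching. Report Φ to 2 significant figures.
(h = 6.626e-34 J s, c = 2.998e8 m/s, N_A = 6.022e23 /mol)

Product: 3.97e17 / 6.022e23 = 6.592e-7 mol.
Photon energy at 403 nm: hc/λ = (6.626e-34)(2.998e8)/(403e-9) = 4.929e-19 J.
Energy delivered: (7.72 mW)(2922 s) = 22.56 J.
Photons incident: 22.56 / 4.929e-19 = 4.577e19, i.e. 4.577e19/6.022e23 = 7.600e-5 mol.
Φ = 6.592e-7 mol / 7.600e-5 mol photons = 0.0087.

Φ = 0.0087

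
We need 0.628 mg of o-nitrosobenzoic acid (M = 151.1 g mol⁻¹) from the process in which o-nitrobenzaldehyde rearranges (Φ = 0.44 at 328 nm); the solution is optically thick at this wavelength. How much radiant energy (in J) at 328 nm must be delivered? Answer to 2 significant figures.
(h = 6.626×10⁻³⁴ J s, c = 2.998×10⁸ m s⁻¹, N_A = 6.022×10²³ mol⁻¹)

3.4 J

Product: 0.628 mg / 151.1 g mol⁻¹ = 4.156×10⁻⁶ mol.
Photons that must be absorbed: 4.156×10⁻⁶ / 0.44 = 9.445×10⁻⁶ mol.
Photon energy: hc/λ = 6.056×10⁻¹⁹ J; per mole, 3.647×10⁵ J mol⁻¹.
Energy required: 9.445×10⁻⁶ × 3.647×10⁵ = 3.4 J.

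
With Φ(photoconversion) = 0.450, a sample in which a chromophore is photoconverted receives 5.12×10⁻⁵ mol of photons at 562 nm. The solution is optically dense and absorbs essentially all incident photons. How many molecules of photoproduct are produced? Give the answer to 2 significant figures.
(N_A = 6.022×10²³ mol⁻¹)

Product: Φ × n_abs = 0.450 × 5.12×10⁻⁵ = 2.304×10⁻⁵ mol.
As a count: 2.304×10⁻⁵ × 6.022×10²³ = 1.4×10¹⁹.

1.4×10¹⁹ molecules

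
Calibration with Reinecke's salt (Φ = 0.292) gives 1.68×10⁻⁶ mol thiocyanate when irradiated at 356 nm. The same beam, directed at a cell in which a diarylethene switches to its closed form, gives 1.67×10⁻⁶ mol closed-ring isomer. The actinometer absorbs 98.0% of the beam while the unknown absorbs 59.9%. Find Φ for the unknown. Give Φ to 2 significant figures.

Photons absorbed by the actinometer: 1.68×10⁻⁶ / 0.292 = 5.753×10⁻⁶ mol.
Incident flux: 5.753×10⁻⁶ / 0.980 = 5.870×10⁻⁶ einstein.
Absorbed by unknown: 0.599 × 5.870×10⁻⁶ = 3.516×10⁻⁶ mol.
Φ(unknown) = 1.67×10⁻⁶ / 3.516×10⁻⁶ = 0.47.

Φ = 0.47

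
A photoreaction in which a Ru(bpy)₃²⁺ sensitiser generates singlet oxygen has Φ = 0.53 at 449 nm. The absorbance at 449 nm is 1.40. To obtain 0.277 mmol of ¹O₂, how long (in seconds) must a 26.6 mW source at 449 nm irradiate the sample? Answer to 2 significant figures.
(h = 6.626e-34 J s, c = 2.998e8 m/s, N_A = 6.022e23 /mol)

Product: 0.277 mmol = 2.77e-4 mol.
Photons that must be absorbed: 2.77e-4 / 0.53 = 5.226e-4 mol.
Fraction absorbed: 1 − 10^(−1.40) = 0.9602.
Incident photons needed: 5.226e-4 / 0.9602 = 5.443e-4 mol.
Photon energy: hc/λ = 4.424e-19 J; per mole, 2.664e5 J mol⁻¹.
Energy required: 5.443e-4 × 2.664e5 = 145.0 J.
Time: 145.0 J / 0.0266 W = 5500 s.

t ≈ 5500 s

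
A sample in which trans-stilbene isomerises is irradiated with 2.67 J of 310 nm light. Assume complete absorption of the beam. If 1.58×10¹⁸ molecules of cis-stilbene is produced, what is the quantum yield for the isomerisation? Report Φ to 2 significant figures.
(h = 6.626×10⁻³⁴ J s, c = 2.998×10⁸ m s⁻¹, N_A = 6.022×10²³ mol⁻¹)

Φ = 0.38

Product: 1.58×10¹⁸ / 6.022×10²³ = 2.624×10⁻⁶ mol.
Photon energy at 310 nm: hc/λ = (6.626×10⁻³⁴)(2.998×10⁸)/(310×10⁻⁹) = 6.408×10⁻¹⁹ J.
Photons incident: 2.67 / 6.408×10⁻¹⁹ = 4.167×10¹⁸, i.e. 4.167×10¹⁸/6.022×10²³ = 6.920×10⁻⁶ mol.
Φ = 2.624×10⁻⁶ mol / 6.920×10⁻⁶ mol photons = 0.38.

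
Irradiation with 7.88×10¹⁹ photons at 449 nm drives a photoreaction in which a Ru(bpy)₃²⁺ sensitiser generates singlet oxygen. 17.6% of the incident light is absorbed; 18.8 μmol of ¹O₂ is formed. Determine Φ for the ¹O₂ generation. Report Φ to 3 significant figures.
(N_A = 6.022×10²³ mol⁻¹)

Product: 18.8 μmol = 1.88×10⁻⁵ mol.
Moles of photons: 7.88×10¹⁹ / 6.022×10²³ = 1.309×10⁻⁴ mol.
Photons absorbed: 0.176 × 1.309×10⁻⁴ = 2.304×10⁻⁵ mol.
Φ = 1.88×10⁻⁵ mol / 2.304×10⁻⁵ mol photons = 0.816.

Φ = 0.816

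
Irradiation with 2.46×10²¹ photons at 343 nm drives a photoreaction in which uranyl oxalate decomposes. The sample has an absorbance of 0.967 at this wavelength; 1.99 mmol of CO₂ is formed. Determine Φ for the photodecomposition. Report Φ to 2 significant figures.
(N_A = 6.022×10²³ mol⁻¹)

Φ = 0.55

Product: 1.99 mmol = 0.00199 mol.
Moles of photons: 2.46×10²¹ / 6.022×10²³ = 0.004085 mol.
Fraction absorbed: 1 − 10^(−0.967) = 0.8921.
Photons absorbed: 0.8921 × 0.004085 = 0.003644 mol.
Φ = 0.00199 mol / 0.003644 mol photons = 0.55.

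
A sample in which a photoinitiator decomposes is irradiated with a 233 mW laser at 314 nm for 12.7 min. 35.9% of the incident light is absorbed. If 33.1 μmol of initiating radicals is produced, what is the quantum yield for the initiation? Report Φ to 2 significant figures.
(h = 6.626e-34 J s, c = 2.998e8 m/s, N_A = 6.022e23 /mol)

Product: 33.1 μmol = 3.31e-5 mol.
Photon energy at 314 nm: hc/λ = (6.626e-34)(2.998e8)/(314e-9) = 6.326e-19 J.
Energy delivered: (233 mW)(762 s) = 177.5 J.
Photons incident: 177.5 / 6.326e-19 = 2.806e20, i.e. 2.806e20/6.022e23 = 4.660e-4 mol.
Photons absorbed: 0.359 × 4.660e-4 = 1.673e-4 mol.
Φ = 3.31e-5 mol / 1.673e-4 mol photons = 0.20.

Φ = 0.20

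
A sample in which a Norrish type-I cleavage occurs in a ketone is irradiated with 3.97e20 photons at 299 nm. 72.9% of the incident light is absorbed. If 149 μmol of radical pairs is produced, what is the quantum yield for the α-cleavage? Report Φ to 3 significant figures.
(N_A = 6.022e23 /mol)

Φ = 0.310

Product: 149 μmol = 1.49e-4 mol.
Moles of photons: 3.97e20 / 6.022e23 = 6.592e-4 mol.
Photons absorbed: 0.729 × 6.592e-4 = 4.806e-4 mol.
Φ = 1.49e-4 mol / 4.806e-4 mol photons = 0.310.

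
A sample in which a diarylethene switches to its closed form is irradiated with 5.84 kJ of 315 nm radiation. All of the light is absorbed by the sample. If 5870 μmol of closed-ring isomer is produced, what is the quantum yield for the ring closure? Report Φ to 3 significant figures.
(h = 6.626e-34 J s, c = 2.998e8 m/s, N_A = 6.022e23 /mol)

Product: 5870 μmol = 0.00587 mol.
Photon energy at 315 nm: hc/λ = (6.626e-34)(2.998e8)/(315e-9) = 6.306e-19 J.
Incident energy: 5.84 kJ = 5840 J.
Photons incident: 5840 / 6.306e-19 = 9.261e21, i.e. 9.261e21/6.022e23 = 0.01538 mol.
Φ = 0.00587 mol / 0.01538 mol photons = 0.382.

Φ = 0.382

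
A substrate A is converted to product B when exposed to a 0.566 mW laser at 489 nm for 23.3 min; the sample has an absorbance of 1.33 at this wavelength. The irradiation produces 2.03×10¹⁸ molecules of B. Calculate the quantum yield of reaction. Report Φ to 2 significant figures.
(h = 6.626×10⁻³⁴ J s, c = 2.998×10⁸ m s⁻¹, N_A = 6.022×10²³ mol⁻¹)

Φ = 1.1

Product: 2.03×10¹⁸ / 6.022×10²³ = 3.371×10⁻⁶ mol.
Photon energy at 489 nm: hc/λ = (6.626×10⁻³⁴)(2.998×10⁸)/(489×10⁻⁹) = 4.062×10⁻¹⁹ J.
Energy delivered: (0.566 mW)(1398 s) = 0.7913 J.
Photons incident: 0.7913 / 4.062×10⁻¹⁹ = 1.948×10¹⁸, i.e. 1.948×10¹⁸/6.022×10²³ = 3.235×10⁻⁶ mol.
Fraction absorbed: 1 − 10^(−1.33) = 0.9532.
Photons absorbed: 0.9532 × 3.235×10⁻⁶ = 3.084×10⁻⁶ mol.
Φ = 3.371×10⁻⁶ mol / 3.084×10⁻⁶ mol photons = 1.1.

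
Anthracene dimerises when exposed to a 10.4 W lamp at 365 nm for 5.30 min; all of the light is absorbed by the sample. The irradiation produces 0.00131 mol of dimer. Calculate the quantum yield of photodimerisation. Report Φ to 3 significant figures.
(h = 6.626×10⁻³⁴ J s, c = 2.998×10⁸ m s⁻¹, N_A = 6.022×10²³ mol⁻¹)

Φ = 0.130

Photon energy at 365 nm: hc/λ = (6.626×10⁻³⁴)(2.998×10⁸)/(365×10⁻⁹) = 5.442×10⁻¹⁹ J.
Energy delivered: (10.4 W)(318 s) = 3307 J.
Photons incident: 3307 / 5.442×10⁻¹⁹ = 6.077×10²¹, i.e. 6.077×10²¹/6.022×10²³ = 0.01009 mol.
Φ = 0.00131 mol / 0.01009 mol photons = 0.130.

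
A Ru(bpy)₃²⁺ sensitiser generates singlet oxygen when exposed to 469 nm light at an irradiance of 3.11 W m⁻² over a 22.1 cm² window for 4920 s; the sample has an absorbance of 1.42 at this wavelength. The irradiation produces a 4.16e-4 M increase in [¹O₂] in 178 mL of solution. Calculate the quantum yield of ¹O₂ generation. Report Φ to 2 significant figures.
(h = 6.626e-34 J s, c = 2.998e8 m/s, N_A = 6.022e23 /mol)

Product: (4.16e-4 M)(0.178 L) = 7.405e-5 mol.
Photon energy at 469 nm: hc/λ = (6.626e-34)(2.998e8)/(469e-9) = 4.236e-19 J.
Energy delivered: (3.11 W m⁻²)(22.1e-4 m²)(4920 s) = 33.82 J.
Photons incident: 33.82 / 4.236e-19 = 7.984e19, i.e. 7.984e19/6.022e23 = 1.326e-4 mol.
Fraction absorbed: 1 − 10^(−1.42) = 0.9620.
Photons absorbed: 0.9620 × 1.326e-4 = 1.276e-4 mol.
Φ = 7.405e-5 mol / 1.276e-4 mol photons = 0.58.

Φ = 0.58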